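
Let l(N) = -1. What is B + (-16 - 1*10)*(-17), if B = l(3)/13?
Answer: 5745/13 ≈ 441.92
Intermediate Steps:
B = -1/13 ≈ -0.076923
B + (-16 - 1*10)*(-17) = -1/13 + (-16 - 1*10)*(-17) = -1/13 + (-16 - 10)*(-17) = -1/13 - 26*(-17) = -1/13 + 442 = 5745/13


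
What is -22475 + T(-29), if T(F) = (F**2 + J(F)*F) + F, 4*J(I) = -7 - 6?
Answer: -86275/4 ≈ -21569.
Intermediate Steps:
J(I) = -13/4 (J(I) = (-7 - 6)/4 = (1/4)*(-13) = -13/4)
T(F) = F**2 - 9*F/4 (T(F) = (F**2 - 13*F/4) + F = F**2 - 9*F/4)
-22475 + T(-29) = -22475 + (1/4)*(-29)*(-9 + 4*(-29)) = -22475 + (1/4)*(-29)*(-9 - 116) = -22475 + (1/4)*(-29)*(-125) = -22475 + 3625/4 = -86275/4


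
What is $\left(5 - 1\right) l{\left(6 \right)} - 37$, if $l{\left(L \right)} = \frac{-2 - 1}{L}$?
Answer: $-39$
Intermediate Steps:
$l{\left(L \right)} = - \frac{3}{L}$ ($l{\left(L \right)} = \frac{-2 - 1}{L} = - \frac{3}{L}$)
$\left(5 - 1\right) l{\left(6 \right)} - 37 = \left(5 - 1\right) \left(- \frac{3}{6}\right) - 37 = \left(5 - 1\right) \left(\left(-3\right) \frac{1}{6}\right) - 37 = 4 \left(- \frac{1}{2}\right) - 37 = -2 - 37 = -39$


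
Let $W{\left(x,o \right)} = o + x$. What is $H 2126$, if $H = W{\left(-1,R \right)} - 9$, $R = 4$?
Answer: $-12756$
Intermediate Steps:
$H = -6$ ($H = \left(4 - 1\right) - 9 = 3 - 9 = -6$)
$H 2126 = \left(-6\right) 2126 = -12756$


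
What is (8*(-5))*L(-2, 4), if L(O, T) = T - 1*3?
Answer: -40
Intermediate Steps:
L(O, T) = -3 + T (L(O, T) = T - 3 = -3 + T)
(8*(-5))*L(-2, 4) = (8*(-5))*(-3 + 4) = -40*1 = -40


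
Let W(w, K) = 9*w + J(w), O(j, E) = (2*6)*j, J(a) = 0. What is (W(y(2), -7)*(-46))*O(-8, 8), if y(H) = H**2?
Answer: 158976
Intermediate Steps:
O(j, E) = 12*j
W(w, K) = 9*w (W(w, K) = 9*w + 0 = 9*w)
(W(y(2), -7)*(-46))*O(-8, 8) = ((9*2**2)*(-46))*(12*(-8)) = ((9*4)*(-46))*(-96) = (36*(-46))*(-96) = -1656*(-96) = 158976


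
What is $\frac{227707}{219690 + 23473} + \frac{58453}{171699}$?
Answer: $\frac{53310671032}{41750843937} \approx 1.2769$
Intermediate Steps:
$\frac{227707}{219690 + 23473} + \frac{58453}{171699} = \frac{227707}{243163} + 58453 \cdot \frac{1}{171699} = 227707 \cdot \frac{1}{243163} + \frac{58453}{171699} = \frac{227707}{243163} + \frac{58453}{171699} = \frac{53310671032}{41750843937}$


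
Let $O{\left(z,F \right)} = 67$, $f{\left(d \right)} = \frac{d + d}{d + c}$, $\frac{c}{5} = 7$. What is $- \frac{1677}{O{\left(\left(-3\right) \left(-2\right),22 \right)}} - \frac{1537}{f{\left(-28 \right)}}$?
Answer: $\frac{89563}{536} \approx 167.1$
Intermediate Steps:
$c = 35$ ($c = 5 \cdot 7 = 35$)
$f{\left(d \right)} = \frac{2 d}{35 + d}$ ($f{\left(d \right)} = \frac{d + d}{d + 35} = \frac{2 d}{35 + d}$)
$- \frac{1677}{O{\left(\left(-3\right) \left(-2\right),22 \right)}} - \frac{1537}{f{\left(-28 \right)}} = - \frac{1677}{67} - \frac{1537}{2 \left(-28\right) \frac{1}{35 - 28}} = \left(-1677\right) \frac{1}{67} - \frac{1537}{2 \left(-28\right) \frac{1}{7}} = - \frac{1677}{67} - \frac{1537}{2 \left(-28\right) \frac{1}{7}} = - \frac{1677}{67} - \frac{1537}{-8} = - \frac{1677}{67} - - \frac{1537}{8} = - \frac{1677}{67} + \frac{1537}{8} = \frac{89563}{536}$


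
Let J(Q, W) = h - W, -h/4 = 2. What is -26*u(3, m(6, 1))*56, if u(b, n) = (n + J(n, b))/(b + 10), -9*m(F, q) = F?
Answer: 3920/3 ≈ 1306.7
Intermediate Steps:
h = -8 (h = -4*2 = -8)
J(Q, W) = -8 - W
m(F, q) = -F/9
u(b, n) = (-8 + n - b)/(10 + b) (u(b, n) = (n + (-8 - b))/(b + 10) = (-8 + n - b)/(10 + b))
-26*u(3, m(6, 1))*56 = -26*(-8 - 1/9*6 - 1*3)/(10 + 3)*56 = -26*(-8 - 2/3 - 3)/13*56 = -2*(-35)/3*56 = -26*(-35/39)*56 = (70/3)*56 = 3920/3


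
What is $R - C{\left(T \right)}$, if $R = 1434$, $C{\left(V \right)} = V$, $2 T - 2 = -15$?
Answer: $\frac{2881}{2} \approx 1440.5$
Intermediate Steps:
$T = - \frac{13}{2}$ ($T = 1 + \frac{1}{2} \left(-15\right) = 1 - \frac{15}{2} = - \frac{13}{2} \approx -6.5$)
$R - C{\left(T \right)} = 1434 - - \frac{13}{2} = 1434 + \frac{13}{2} = \frac{2881}{2}$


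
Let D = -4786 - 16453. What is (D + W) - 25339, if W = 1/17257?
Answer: -803796545/17257 ≈ -46578.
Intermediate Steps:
D = -21239
W = 1/17257 ≈ 5.7947e-5
(D + W) - 25339 = (-21239 + 1/17257) - 25339 = -366521422/17257 - 25339 = -803796545/17257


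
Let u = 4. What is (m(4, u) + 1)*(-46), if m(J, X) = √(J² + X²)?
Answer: -46 - 184*√2 ≈ -306.22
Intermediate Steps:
(m(4, u) + 1)*(-46) = (√(4² + 4²) + 1)*(-46) = (√(16 + 16) + 1)*(-46) = (√32 + 1)*(-46) = (4*√2 + 1)*(-46) = (1 + 4*√2)*(-46) = -46 - 184*√2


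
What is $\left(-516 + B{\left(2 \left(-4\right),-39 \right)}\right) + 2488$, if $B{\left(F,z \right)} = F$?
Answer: $1964$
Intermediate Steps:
$\left(-516 + B{\left(2 \left(-4\right),-39 \right)}\right) + 2488 = \left(-516 + 2 \left(-4\right)\right) + 2488 = \left(-516 - 8\right) + 2488 = -524 + 2488 = 1964$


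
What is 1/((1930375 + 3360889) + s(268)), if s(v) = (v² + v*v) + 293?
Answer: 1/5435205 ≈ 1.8399e-7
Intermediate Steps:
s(v) = 293 + 2*v² (s(v) = (v² + v²) + 293 = 2*v² + 293 = 293 + 2*v²)
1/((1930375 + 3360889) + s(268)) = 1/((1930375 + 3360889) + (293 + 2*268²)) = 1/(5291264 + (293 + 2*71824)) = 1/(5291264 + (293 + 143648)) = 1/(5291264 + 143941) = 1/5435205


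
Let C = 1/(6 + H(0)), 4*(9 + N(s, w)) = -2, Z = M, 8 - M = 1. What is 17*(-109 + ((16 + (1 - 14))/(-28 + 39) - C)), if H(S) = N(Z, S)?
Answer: -141950/77 ≈ -1843.5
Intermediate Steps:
M = 7 (M = 8 - 1*1 = 8 - 1 = 7)
Z = 7
N(s, w) = -19/2 (N(s, w) = -9 + (¼)*(-2) = -9 - ½ = -19/2)
H(S) = -19/2
C = -2/7 (C = 1/(6 - 19/2) = 1/(-7/2) = -2/7 ≈ -0.28571)
17*(-109 + ((16 + (1 - 14))/(-28 + 39) - C)) = 17*(-109 + ((16 + (1 - 14))/(-28 + 39) - 1*(-2/7))) = 17*(-109 + ((16 - 13)/11 + 2/7)) = 17*(-109 + (3*(1/11) + 2/7)) = 17*(-109 + (3/11 + 2/7)) = 17*(-109 + 43/77) = 17*(-8350/77) = -141950/77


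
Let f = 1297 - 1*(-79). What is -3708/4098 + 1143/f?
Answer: -69699/939808 ≈ -0.074163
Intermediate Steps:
f = 1376 (f = 1297 + 79 = 1376)
-3708/4098 + 1143/f = -3708/4098 + 1143/1376 = -3708*1/4098 + 1143*(1/1376) = -618/683 + 1143/1376 = -69699/939808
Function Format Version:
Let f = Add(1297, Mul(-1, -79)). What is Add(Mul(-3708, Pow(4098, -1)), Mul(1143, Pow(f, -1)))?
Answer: Rational(-69699, 939808) ≈ -0.074163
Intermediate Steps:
f = 1376 (f = Add(1297, 79) = 1376)
Add(Mul(-3708, Pow(4098, -1)), Mul(1143, Pow(f, -1))) = Add(Mul(-3708, Pow(4098, -1)), Mul(1143, Pow(1376, -1))) = Add(Mul(-3708, Rational(1, 4098)), Mul(1143, Rational(1, 1376))) = Add(Rational(-618, 683), Rational(1143, 1376)) = Rational(-69699, 939808)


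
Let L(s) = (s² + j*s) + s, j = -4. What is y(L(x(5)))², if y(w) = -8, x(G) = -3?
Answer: 64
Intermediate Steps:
L(s) = s² - 3*s (L(s) = (s² - 4*s) + s = s² - 3*s)
y(L(x(5)))² = (-8)² = 64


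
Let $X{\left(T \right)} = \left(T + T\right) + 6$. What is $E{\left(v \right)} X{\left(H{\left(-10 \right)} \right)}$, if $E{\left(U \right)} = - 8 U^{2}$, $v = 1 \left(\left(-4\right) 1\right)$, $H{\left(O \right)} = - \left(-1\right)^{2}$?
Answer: $-512$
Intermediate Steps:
$H{\left(O \right)} = -1$ ($H{\left(O \right)} = \left(-1\right) 1 = -1$)
$v = -4$ ($v = 1 \left(-4\right) = -4$)
$X{\left(T \right)} = 6 + 2 T$ ($X{\left(T \right)} = 2 T + 6 = 6 + 2 T$)
$E{\left(v \right)} X{\left(H{\left(-10 \right)} \right)} = - 8 \left(-4\right)^{2} \left(6 + 2 \left(-1\right)\right) = \left(-8\right) 16 \left(6 - 2\right) = \left(-128\right) 4 = -512$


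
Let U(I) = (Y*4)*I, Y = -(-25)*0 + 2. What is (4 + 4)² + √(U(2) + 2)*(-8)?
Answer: 64 - 24*√2 ≈ 30.059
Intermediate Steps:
Y = 2 (Y = -5*0 + 2 = 0 + 2 = 2)
U(I) = 8*I (U(I) = (2*4)*I = 8*I)
(4 + 4)² + √(U(2) + 2)*(-8) = (4 + 4)² + √(8*2 + 2)*(-8) = 8² + √(16 + 2)*(-8) = 64 + √18*(-8) = 64 + (3*√2)*(-8) = 64 - 24*√2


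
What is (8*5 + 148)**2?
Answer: 35344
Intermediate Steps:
(8*5 + 148)**2 = (40 + 148)**2 = 188**2 = 35344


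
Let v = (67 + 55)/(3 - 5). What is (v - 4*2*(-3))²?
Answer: 1369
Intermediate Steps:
v = -61 (v = 122/(-2) = 122*(-½) = -61)
(v - 4*2*(-3))² = (-61 - 4*2*(-3))² = (-61 - 8*(-3))² = (-61 + 24)² = (-37)² = 1369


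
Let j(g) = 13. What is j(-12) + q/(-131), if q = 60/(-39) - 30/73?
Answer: 1617997/124319 ≈ 13.015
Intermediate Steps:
q = -1850/949 (q = 60*(-1/39) - 30*1/73 = -20/13 - 30/73 = -1850/949 ≈ -1.9494)
j(-12) + q/(-131) = 13 - 1850/949/(-131) = 13 - 1/131*(-1850/949) = 13 + 1850/124319 = 1617997/124319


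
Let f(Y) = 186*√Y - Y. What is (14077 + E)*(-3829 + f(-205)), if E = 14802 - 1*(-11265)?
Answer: -145481856 + 7466784*I*√205 ≈ -1.4548e+8 + 1.0691e+8*I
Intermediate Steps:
E = 26067 (E = 14802 + 11265 = 26067)
f(Y) = -Y + 186*√Y
(14077 + E)*(-3829 + f(-205)) = (14077 + 26067)*(-3829 + (-1*(-205) + 186*√(-205))) = 40144*(-3829 + (205 + 186*(I*√205))) = 40144*(-3829 + (205 + 186*I*√205)) = 40144*(-3624 + 186*I*√205) = -145481856 + 7466784*I*√205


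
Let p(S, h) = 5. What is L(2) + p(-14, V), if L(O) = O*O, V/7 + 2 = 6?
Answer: 9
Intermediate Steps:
V = 28 (V = -14 + 7*6 = -14 + 42 = 28)
L(O) = O²
L(2) + p(-14, V) = 2² + 5 = 4 + 5 = 9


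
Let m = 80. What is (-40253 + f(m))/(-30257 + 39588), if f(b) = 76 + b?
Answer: -40097/9331 ≈ -4.2972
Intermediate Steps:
(-40253 + f(m))/(-30257 + 39588) = (-40253 + (76 + 80))/(-30257 + 39588) = (-40253 + 156)/9331 = -40097*1/9331 = -40097/9331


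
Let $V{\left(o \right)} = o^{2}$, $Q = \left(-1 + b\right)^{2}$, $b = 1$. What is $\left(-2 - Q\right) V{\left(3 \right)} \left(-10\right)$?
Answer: $180$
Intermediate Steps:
$Q = 0$ ($Q = \left(-1 + 1\right)^{2} = 0^{2} = 0$)
$\left(-2 - Q\right) V{\left(3 \right)} \left(-10\right) = \left(-2 - 0\right) 3^{2} \left(-10\right) = \left(-2 + 0\right) 9 \left(-10\right) = \left(-2\right) 9 \left(-10\right) = \left(-18\right) \left(-10\right) = 180$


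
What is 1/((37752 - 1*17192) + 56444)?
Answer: 1/77004 ≈ 1.2986e-5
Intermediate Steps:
1/((37752 - 1*17192) + 56444) = 1/((37752 - 17192) + 56444) = 1/(20560 + 56444) = 1/77004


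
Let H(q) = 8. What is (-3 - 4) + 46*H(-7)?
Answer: 361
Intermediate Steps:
(-3 - 4) + 46*H(-7) = (-3 - 4) + 46*8 = -7 + 368 = 361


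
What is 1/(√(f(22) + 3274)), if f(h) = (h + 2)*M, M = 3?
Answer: √3346/3346 ≈ 0.017288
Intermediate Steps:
f(h) = 6 + 3*h (f(h) = (h + 2)*3 = (2 + h)*3 = 6 + 3*h)
1/(√(f(22) + 3274)) = 1/(√((6 + 3*22) + 3274)) = 1/(√((6 + 66) + 3274)) = 1/(√(72 + 3274)) = 1/(√3346) = √3346/3346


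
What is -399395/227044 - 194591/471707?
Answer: -232578136269/107098244108 ≈ -2.1716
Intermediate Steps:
-399395/227044 - 194591/471707 = -232578136269/107098244108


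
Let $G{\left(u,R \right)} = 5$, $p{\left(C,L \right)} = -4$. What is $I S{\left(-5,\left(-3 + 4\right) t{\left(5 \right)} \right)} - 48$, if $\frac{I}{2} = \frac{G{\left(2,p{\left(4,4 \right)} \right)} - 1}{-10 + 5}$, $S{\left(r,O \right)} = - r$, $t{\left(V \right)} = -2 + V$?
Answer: $-56$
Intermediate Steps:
$I = - \frac{8}{5}$ ($I = 2 \frac{5 - 1}{-10 + 5} = 2 \frac{4}{-5} = 2 \cdot 4 \left(- \frac{1}{5}\right) = 2 \left(- \frac{4}{5}\right) = - \frac{8}{5} \approx -1.6$)
$I S{\left(-5,\left(-3 + 4\right) t{\left(5 \right)} \right)} - 48 = - \frac{8 \left(\left(-1\right) \left(-5\right)\right)}{5} - 48 = \left(- \frac{8}{5}\right) 5 - 48 = -8 - 48 = -56$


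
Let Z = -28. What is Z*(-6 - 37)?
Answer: 1204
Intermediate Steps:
Z*(-6 - 37) = -28*(-6 - 37) = -28*(-43) = 1204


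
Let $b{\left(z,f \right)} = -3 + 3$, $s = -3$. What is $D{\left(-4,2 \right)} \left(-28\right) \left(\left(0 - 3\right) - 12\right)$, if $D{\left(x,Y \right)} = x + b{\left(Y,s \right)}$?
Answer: $-1680$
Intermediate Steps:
$b{\left(z,f \right)} = 0$
$D{\left(x,Y \right)} = x$ ($D{\left(x,Y \right)} = x + 0 = x$)
$D{\left(-4,2 \right)} \left(-28\right) \left(\left(0 - 3\right) - 12\right) = \left(-4\right) \left(-28\right) \left(\left(0 - 3\right) - 12\right) = 112 \left(-3 - 12\right) = 112 \left(-15\right) = -1680$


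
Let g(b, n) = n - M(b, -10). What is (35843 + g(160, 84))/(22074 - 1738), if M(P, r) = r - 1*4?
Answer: 35941/20336 ≈ 1.7674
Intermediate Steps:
M(P, r) = -4 + r (M(P, r) = r - 4 = -4 + r)
g(b, n) = 14 + n (g(b, n) = n - (-4 - 10) = n - 1*(-14) = n + 14 = 14 + n)
(35843 + g(160, 84))/(22074 - 1738) = (35843 + (14 + 84))/(22074 - 1738) = (35843 + 98)/20336 = 35941*(1/20336) = 35941/20336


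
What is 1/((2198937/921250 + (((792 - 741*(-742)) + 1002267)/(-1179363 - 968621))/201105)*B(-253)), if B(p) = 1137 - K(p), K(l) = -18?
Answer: 80394476654000/221637288613942271 ≈ 0.00036273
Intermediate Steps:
B(p) = 1155 (B(p) = 1137 - 1*(-18) = 1137 + 18 = 1155)
1/((2198937/921250 + (((792 - 741*(-742)) + 1002267)/(-1179363 - 968621))/201105)*B(-253)) = 1/((2198937/921250 + (((792 - 741*(-742)) + 1002267)/(-1179363 - 968621))/201105)*1155) = (1/1155)/(2198937*(1/921250) + (((792 + 549822) + 1002267)/(-2147984))*(1/201105)) = (1/1155)/(2198937/921250 + ((550614 + 1002267)*(-1/2147984))*(1/201105)) = (1/1155)/(2198937/921250 + (1552881*(-1/2147984))*(1/201105)) = (1/1155)/(2198937/921250 - 1552881/2147984*1/201105) = (1/1155)/(2198937/921250 - 517627/143990107440) = (1/1155)/(31662469801991753/13265088647910000) = (13265088647910000/31662469801991753)*(1/1155) = 80394476654000/221637288613942271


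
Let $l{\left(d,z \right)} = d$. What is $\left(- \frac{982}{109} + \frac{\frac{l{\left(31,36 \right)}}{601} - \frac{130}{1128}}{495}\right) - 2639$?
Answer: $- \frac{48428919477269}{18288802620} \approx -2648.0$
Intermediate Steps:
$\left(- \frac{982}{109} + \frac{\frac{l{\left(31,36 \right)}}{601} - \frac{130}{1128}}{495}\right) - 2639 = \left(- \frac{982}{109} + \frac{\frac{31}{601} - \frac{130}{1128}}{495}\right) - 2639 = \left(\left(-982\right) \frac{1}{109} + \left(31 \cdot \frac{1}{601} - \frac{65}{564}\right) \frac{1}{495}\right) - 2639 = \left(- \frac{982}{109} + \left(\frac{31}{601} - \frac{65}{564}\right) \frac{1}{495}\right) - 2639 = \left(- \frac{982}{109} - \frac{21581}{167787180}\right) - 2639 = - \frac{164769363089}{18288802620} - 2639 = - \frac{48428919477269}{18288802620}$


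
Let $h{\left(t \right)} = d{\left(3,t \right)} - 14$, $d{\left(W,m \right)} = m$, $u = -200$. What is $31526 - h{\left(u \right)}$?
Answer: $31740$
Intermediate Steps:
$h{\left(t \right)} = -14 + t$ ($h{\left(t \right)} = t - 14 = -14 + t$)
$31526 - h{\left(u \right)} = 31526 - \left(-14 - 200\right) = 31526 - -214 = 31526 + 214 = 31740$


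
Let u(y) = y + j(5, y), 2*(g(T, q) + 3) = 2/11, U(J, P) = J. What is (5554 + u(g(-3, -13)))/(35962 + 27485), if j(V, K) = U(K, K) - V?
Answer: 20325/232639 ≈ 0.087367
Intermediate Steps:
j(V, K) = K - V
g(T, q) = -32/11 (g(T, q) = -3 + (2/11)/2 = -3 + (2*(1/11))/2 = -3 + (½)*(2/11) = -3 + 1/11 = -32/11)
u(y) = -5 + 2*y (u(y) = y + (y - 1*5) = y + (y - 5) = y + (-5 + y) = -5 + 2*y)
(5554 + u(g(-3, -13)))/(35962 + 27485) = (5554 + (-5 + 2*(-32/11)))/(35962 + 27485) = (5554 + (-5 - 64/11))/63447 = (5554 - 119/11)*(1/63447) = (60975/11)*(1/63447) = 20325/232639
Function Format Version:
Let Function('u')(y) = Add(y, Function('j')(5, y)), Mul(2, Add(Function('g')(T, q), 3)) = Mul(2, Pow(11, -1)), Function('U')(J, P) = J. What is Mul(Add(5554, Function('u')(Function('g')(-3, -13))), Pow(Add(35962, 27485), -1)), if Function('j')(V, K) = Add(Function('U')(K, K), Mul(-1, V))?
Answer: Rational(20325, 232639) ≈ 0.087367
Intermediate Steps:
Function('j')(V, K) = Add(K, Mul(-1, V))
Function('g')(T, q) = Rational(-32, 11) (Function('g')(T, q) = Add(-3, Mul(Rational(1, 2), Mul(2, Pow(11, -1)))) = Add(-3, Mul(Rational(1, 2), Mul(2, Rational(1, 11)))) = Add(-3, Mul(Rational(1, 2), Rational(2, 11))) = Add(-3, Rational(1, 11)) = Rational(-32, 11))
Function('u')(y) = Add(-5, Mul(2, y)) (Function('u')(y) = Add(y, Add(y, Mul(-1, 5))) = Add(y, Add(y, -5)) = Add(y, Add(-5, y)) = Add(-5, Mul(2, y)))
Mul(Add(5554, Function('u')(Function('g')(-3, -13))), Pow(Add(35962, 27485), -1)) = Mul(Add(5554, Add(-5, Mul(2, Rational(-32, 11)))), Pow(Add(35962, 27485), -1)) = Mul(Add(5554, Add(-5, Rational(-64, 11))), Pow(63447, -1)) = Mul(Add(5554, Rational(-119, 11)), Rational(1, 63447)) = Mul(Rational(60975, 11), Rational(1, 63447)) = Rational(20325, 232639)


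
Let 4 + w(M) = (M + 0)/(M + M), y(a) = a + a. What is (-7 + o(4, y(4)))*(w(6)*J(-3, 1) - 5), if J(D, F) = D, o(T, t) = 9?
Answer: 11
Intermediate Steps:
y(a) = 2*a
w(M) = -7/2 (w(M) = -4 + (M + 0)/(M + M) = -4 + M/((2*M)) = -4 + M*(1/(2*M)) = -4 + 1/2 = -7/2)
(-7 + o(4, y(4)))*(w(6)*J(-3, 1) - 5) = (-7 + 9)*(-7/2*(-3) - 5) = 2*(21/2 - 5) = 2*(11/2) = 11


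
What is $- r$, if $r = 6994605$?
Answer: $-6994605$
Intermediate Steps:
$- r = \left(-1\right) 6994605 = -6994605$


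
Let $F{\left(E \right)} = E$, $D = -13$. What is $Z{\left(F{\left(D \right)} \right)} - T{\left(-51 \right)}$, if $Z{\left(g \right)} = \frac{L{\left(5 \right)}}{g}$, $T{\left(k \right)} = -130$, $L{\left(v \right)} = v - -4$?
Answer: $\frac{1681}{13} \approx 129.31$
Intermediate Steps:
$L{\left(v \right)} = 4 + v$ ($L{\left(v \right)} = v + 4 = 4 + v$)
$Z{\left(g \right)} = \frac{9}{g}$ ($Z{\left(g \right)} = \frac{4 + 5}{g} = \frac{9}{g}$)
$Z{\left(F{\left(D \right)} \right)} - T{\left(-51 \right)} = \frac{9}{-13} - -130 = 9 \left(- \frac{1}{13}\right) + 130 = - \frac{9}{13} + 130 = \frac{1681}{13}$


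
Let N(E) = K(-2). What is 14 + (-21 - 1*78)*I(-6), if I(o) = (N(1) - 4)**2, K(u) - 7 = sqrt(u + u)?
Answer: -481 - 1188*I ≈ -481.0 - 1188.0*I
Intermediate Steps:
K(u) = 7 + sqrt(2)*sqrt(u) (K(u) = 7 + sqrt(u + u) = 7 + sqrt(2*u) = 7 + sqrt(2)*sqrt(u))
N(E) = 7 + 2*I (N(E) = 7 + sqrt(2)*sqrt(-2) = 7 + sqrt(2)*(I*sqrt(2)) = 7 + 2*I)
I(o) = (3 + 2*I)**2 (I(o) = ((7 + 2*I) - 4)**2 = (3 + 2*I)**2)
14 + (-21 - 1*78)*I(-6) = 14 + (-21 - 1*78)*(5 + 12*I) = 14 + (-21 - 78)*(5 + 12*I) = 14 - 99*(5 + 12*I) = 14 + (-495 - 1188*I) = -481 - 1188*I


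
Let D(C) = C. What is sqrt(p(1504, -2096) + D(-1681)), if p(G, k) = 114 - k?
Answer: 23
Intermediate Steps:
sqrt(p(1504, -2096) + D(-1681)) = sqrt((114 - 1*(-2096)) - 1681) = sqrt((114 + 2096) - 1681) = sqrt(2210 - 1681) = sqrt(529) = 23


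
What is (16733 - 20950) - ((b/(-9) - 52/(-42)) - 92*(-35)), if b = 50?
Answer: -468259/63 ≈ -7432.7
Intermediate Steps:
(16733 - 20950) - ((b/(-9) - 52/(-42)) - 92*(-35)) = (16733 - 20950) - ((50/(-9) - 52/(-42)) - 92*(-35)) = -4217 - ((50*(-1/9) - 52*(-1/42)) + 3220) = -4217 - ((-50/9 + 26/21) + 3220) = -4217 - (-272/63 + 3220) = -4217 - 1*202588/63 = -4217 - 202588/63 = -468259/63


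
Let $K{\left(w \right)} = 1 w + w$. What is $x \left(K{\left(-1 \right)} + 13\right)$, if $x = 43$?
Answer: $473$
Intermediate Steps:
$K{\left(w \right)} = 2 w$ ($K{\left(w \right)} = w + w = 2 w$)
$x \left(K{\left(-1 \right)} + 13\right) = 43 \left(2 \left(-1\right) + 13\right) = 43 \left(-2 + 13\right) = 43 \cdot 11 = 473$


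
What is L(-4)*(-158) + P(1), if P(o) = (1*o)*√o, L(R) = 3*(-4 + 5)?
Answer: -473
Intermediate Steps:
L(R) = 3 (L(R) = 3*1 = 3)
P(o) = o^(3/2) (P(o) = o*√o = o^(3/2))
L(-4)*(-158) + P(1) = 3*(-158) + 1^(3/2) = -474 + 1 = -473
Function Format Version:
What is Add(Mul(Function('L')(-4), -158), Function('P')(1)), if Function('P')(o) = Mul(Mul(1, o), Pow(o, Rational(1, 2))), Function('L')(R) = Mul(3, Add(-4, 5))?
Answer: -473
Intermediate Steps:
Function('L')(R) = 3 (Function('L')(R) = Mul(3, 1) = 3)
Function('P')(o) = Pow(o, Rational(3, 2)) (Function('P')(o) = Mul(o, Pow(o, Rational(1, 2))) = Pow(o, Rational(3, 2)))
Add(Mul(Function('L')(-4), -158), Function('P')(1)) = Add(Mul(3, -158), Pow(1, Rational(3, 2))) = Add(-474, 1) = -473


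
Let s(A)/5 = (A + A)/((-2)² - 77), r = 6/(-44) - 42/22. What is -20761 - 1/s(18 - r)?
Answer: -45777202/2205 ≈ -20761.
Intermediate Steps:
r = -45/22 (r = 6*(-1/44) - 42*1/22 = -3/22 - 21/11 = -45/22 ≈ -2.0455)
s(A) = -10*A/73 (s(A) = 5*((A + A)/((-2)² - 77)) = 5*((2*A)/(4 - 77)) = 5*((2*A)/(-73)) = 5*((2*A)*(-1/73)) = 5*(-2*A/73) = -10*A/73)
-20761 - 1/s(18 - r) = -20761 - 1/((-10*(18 - 1*(-45/22))/73)) = -20761 - 1/((-10*(18 + 45/22)/73)) = -20761 - 1/((-10/73*441/22)) = -20761 - 1/(-2205/803) = -20761 - 1*(-803/2205) = -20761 + 803/2205 = -45777202/2205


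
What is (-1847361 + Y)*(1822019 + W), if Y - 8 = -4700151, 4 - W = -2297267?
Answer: -26971067752160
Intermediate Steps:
W = 2297271 (W = 4 - 1*(-2297267) = 4 + 2297267 = 2297271)
Y = -4700143 (Y = 8 - 4700151 = -4700143)
(-1847361 + Y)*(1822019 + W) = (-1847361 - 4700143)*(1822019 + 2297271) = -6547504*4119290 = -26971067752160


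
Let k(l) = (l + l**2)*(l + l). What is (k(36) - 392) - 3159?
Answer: 92353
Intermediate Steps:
k(l) = 2*l*(l + l**2) (k(l) = (l + l**2)*(2*l) = 2*l*(l + l**2))
(k(36) - 392) - 3159 = (2*36**2*(1 + 36) - 392) - 3159 = (2*1296*37 - 392) - 3159 = (95904 - 392) - 3159 = 95512 - 3159 = 92353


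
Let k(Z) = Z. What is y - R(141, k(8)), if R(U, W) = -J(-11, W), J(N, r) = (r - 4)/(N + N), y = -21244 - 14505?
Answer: -393241/11 ≈ -35749.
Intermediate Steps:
y = -35749
J(N, r) = (-4 + r)/(2*N) (J(N, r) = (-4 + r)/((2*N)) = (-4 + r)*(1/(2*N)) = (-4 + r)/(2*N))
R(U, W) = -2/11 + W/22 (R(U, W) = -(-4 + W)/(2*(-11)) = -(-1)*(-4 + W)/(2*11) = -(2/11 - W/22) = -2/11 + W/22)
y - R(141, k(8)) = -35749 - (-2/11 + (1/22)*8) = -35749 - (-2/11 + 4/11) = -35749 - 1*2/11 = -35749 - 2/11 = -393241/11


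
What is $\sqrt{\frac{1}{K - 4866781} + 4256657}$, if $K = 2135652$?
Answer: $\frac{2 \sqrt{7937670965504546002}}{2731129} \approx 2063.2$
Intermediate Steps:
$\sqrt{\frac{1}{K - 4866781} + 4256657} = \sqrt{\frac{1}{2135652 - 4866781} + 4256657} = \sqrt{\frac{1}{-2731129} + 4256657} = \sqrt{- \frac{1}{2731129} + 4256657} = \sqrt{\frac{11625479375752}{2731129}} = \frac{2 \sqrt{7937670965504546002}}{2731129}$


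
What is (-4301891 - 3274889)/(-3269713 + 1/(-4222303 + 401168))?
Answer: 7237974811325/3123503696064 ≈ 2.3173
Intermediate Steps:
(-4301891 - 3274889)/(-3269713 + 1/(-4222303 + 401168)) = -7576780/(-3269713 + 1/(-3821135)) = -7576780/(-3269713 - 1/3821135) = -7576780/(-12494014784256/3821135) = -7576780*(-3821135/12494014784256) = 7237974811325/3123503696064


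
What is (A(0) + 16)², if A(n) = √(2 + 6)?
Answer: 264 + 64*√2 ≈ 354.51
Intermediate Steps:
A(n) = 2*√2 (A(n) = √8 = 2*√2)
(A(0) + 16)² = (2*√2 + 16)² = (16 + 2*√2)²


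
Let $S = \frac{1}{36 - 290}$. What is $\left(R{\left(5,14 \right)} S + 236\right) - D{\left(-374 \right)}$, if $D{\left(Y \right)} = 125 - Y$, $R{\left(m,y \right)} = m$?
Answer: $- \frac{66807}{254} \approx -263.02$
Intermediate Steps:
$S = - \frac{1}{254}$ ($S = \frac{1}{-254} = - \frac{1}{254} \approx -0.003937$)
$\left(R{\left(5,14 \right)} S + 236\right) - D{\left(-374 \right)} = \left(5 \left(- \frac{1}{254}\right) + 236\right) - \left(125 - -374\right) = \left(- \frac{5}{254} + 236\right) - \left(125 + 374\right) = \frac{59939}{254} - 499 = - \frac{66807}{254}$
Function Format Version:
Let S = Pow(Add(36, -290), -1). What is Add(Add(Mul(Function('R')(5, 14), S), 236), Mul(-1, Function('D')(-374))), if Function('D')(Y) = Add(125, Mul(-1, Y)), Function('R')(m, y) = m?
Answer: Rational(-66807, 254) ≈ -263.02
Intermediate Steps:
S = Rational(-1, 254) (S = Pow(-254, -1) = Rational(-1, 254) ≈ -0.0039370)
Add(Add(Mul(Function('R')(5, 14), S), 236), Mul(-1, Function('D')(-374))) = Add(Add(Mul(5, Rational(-1, 254)), 236), Mul(-1, Add(125, Mul(-1, -374)))) = Add(Add(Rational(-5, 254), 236), Mul(-1, Add(125, 374))) = Add(Rational(59939, 254), Mul(-1, 499)) = Add(Rational(59939, 254), -499) = Rational(-66807, 254)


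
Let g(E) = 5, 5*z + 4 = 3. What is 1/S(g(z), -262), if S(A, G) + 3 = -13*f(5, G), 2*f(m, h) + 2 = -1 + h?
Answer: 2/3439 ≈ 0.00058156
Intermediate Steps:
f(m, h) = -3/2 + h/2 (f(m, h) = -1 + (-1 + h)/2 = -1 + (-½ + h/2) = -3/2 + h/2)
z = -⅕ (z = -⅘ + (⅕)*3 = -⅘ + ⅗ = -⅕ ≈ -0.20000)
S(A, G) = 33/2 - 13*G/2 (S(A, G) = -3 - 13*(-3/2 + G/2) = -3 + (39/2 - 13*G/2) = 33/2 - 13*G/2)
1/S(g(z), -262) = 1/(33/2 - 13/2*(-262)) = 1/(33/2 + 1703) = 1/(3439/2) = 2/3439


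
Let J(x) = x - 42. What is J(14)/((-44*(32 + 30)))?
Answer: 7/682 ≈ 0.010264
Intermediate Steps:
J(x) = -42 + x
J(14)/((-44*(32 + 30))) = (-42 + 14)/((-44*(32 + 30))) = -28/((-44*62)) = -28/(-2728) = -28*(-1/2728) = 7/682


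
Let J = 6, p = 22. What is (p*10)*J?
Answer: 1320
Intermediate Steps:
(p*10)*J = (22*10)*6 = 220*6 = 1320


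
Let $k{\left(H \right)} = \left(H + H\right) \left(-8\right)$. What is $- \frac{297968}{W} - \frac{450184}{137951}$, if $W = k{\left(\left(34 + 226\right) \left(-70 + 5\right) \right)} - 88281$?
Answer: $- \frac{123092043464}{25123498169} \approx -4.8995$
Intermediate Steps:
$k{\left(H \right)} = - 16 H$ ($k{\left(H \right)} = 2 H \left(-8\right) = - 16 H$)
$W = 182119$ ($W = - 16 \left(34 + 226\right) \left(-70 + 5\right) - 88281 = - 16 \cdot 260 \left(-65\right) - 88281 = \left(-16\right) \left(-16900\right) - 88281 = 270400 - 88281 = 182119$)
$- \frac{297968}{W} - \frac{450184}{137951} = - \frac{297968}{182119} - \frac{450184}{137951} = - \frac{123092043464}{25123498169}$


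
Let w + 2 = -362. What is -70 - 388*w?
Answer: 141162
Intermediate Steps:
w = -364 (w = -2 - 362 = -364)
-70 - 388*w = -70 - 388*(-364) = -70 + 141232 = 141162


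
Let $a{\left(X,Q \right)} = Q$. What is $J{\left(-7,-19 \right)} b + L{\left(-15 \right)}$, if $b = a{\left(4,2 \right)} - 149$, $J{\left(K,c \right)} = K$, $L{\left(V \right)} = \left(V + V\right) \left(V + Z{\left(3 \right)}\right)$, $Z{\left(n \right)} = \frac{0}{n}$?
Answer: $1479$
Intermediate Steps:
$Z{\left(n \right)} = 0$
$L{\left(V \right)} = 2 V^{2}$ ($L{\left(V \right)} = \left(V + V\right) \left(V + 0\right) = 2 V V = 2 V^{2}$)
$b = -147$ ($b = 2 - 149 = -147$)
$J{\left(-7,-19 \right)} b + L{\left(-15 \right)} = \left(-7\right) \left(-147\right) + 2 \left(-15\right)^{2} = 1029 + 2 \cdot 225 = 1029 + 450 = 1479$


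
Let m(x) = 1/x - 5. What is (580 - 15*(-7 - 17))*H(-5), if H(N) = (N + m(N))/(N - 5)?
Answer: 4794/5 ≈ 958.80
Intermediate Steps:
m(x) = -5 + 1/x (m(x) = 1/x - 5 = -5 + 1/x)
H(N) = (-5 + N + 1/N)/(-5 + N) (H(N) = (N + (-5 + 1/N))/(N - 5) = (-5 + N + 1/N)/(-5 + N))
(580 - 15*(-7 - 17))*H(-5) = (580 - 15*(-7 - 17))*((1 - 5*(-5 - 5))/((-5)*(-5 - 5))) = (580 - 15*(-24))*(-⅕*(1 - 5*(-10))/(-10)) = (580 - 1*(-360))*(-⅕*(-⅒)*(1 + 50)) = (580 + 360)*(-⅕*(-⅒)*51) = 940*(51/50) = 4794/5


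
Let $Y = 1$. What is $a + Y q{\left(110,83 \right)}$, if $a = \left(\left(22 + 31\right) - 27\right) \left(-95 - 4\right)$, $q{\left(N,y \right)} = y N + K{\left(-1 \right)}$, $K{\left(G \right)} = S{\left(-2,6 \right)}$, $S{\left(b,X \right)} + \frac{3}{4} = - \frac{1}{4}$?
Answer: $6555$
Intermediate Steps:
$S{\left(b,X \right)} = -1$ ($S{\left(b,X \right)} = - \frac{3}{4} - \frac{1}{4} = -1$)
$K{\left(G \right)} = -1$
$q{\left(N,y \right)} = -1 + N y$ ($q{\left(N,y \right)} = y N - 1 = N y - 1 = -1 + N y$)
$a = -2574$ ($a = \left(53 - 27\right) \left(-99\right) = 26 \left(-99\right) = -2574$)
$a + Y q{\left(110,83 \right)} = -2574 + 1 \left(-1 + 110 \cdot 83\right) = -2574 + 1 \left(-1 + 9130\right) = -2574 + 1 \cdot 9129 = -2574 + 9129 = 6555$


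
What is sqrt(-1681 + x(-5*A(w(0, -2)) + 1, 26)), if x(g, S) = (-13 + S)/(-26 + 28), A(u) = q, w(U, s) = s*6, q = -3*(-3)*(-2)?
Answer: I*sqrt(6698)/2 ≈ 40.921*I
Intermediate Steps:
q = -18 (q = 9*(-2) = -18)
w(U, s) = 6*s
A(u) = -18
x(g, S) = -13/2 + S/2 (x(g, S) = (-13 + S)/2 = (-13 + S)*(1/2) = -13/2 + S/2)
sqrt(-1681 + x(-5*A(w(0, -2)) + 1, 26)) = sqrt(-1681 + (-13/2 + (1/2)*26)) = sqrt(-1681 + (-13/2 + 13)) = sqrt(-1681 + 13/2) = sqrt(-3349/2) = I*sqrt(6698)/2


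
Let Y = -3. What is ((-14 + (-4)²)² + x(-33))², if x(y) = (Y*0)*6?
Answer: 16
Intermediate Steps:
x(y) = 0 (x(y) = -3*0*6 = 0*6 = 0)
((-14 + (-4)²)² + x(-33))² = ((-14 + (-4)²)² + 0)² = ((-14 + 16)² + 0)² = (2² + 0)² = (4 + 0)² = 4² = 16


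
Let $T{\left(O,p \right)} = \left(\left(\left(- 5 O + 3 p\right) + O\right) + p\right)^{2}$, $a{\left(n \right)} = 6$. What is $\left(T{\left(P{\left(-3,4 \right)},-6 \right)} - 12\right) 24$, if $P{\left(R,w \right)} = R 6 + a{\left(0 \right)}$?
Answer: $13536$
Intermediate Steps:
$P{\left(R,w \right)} = 6 + 6 R$ ($P{\left(R,w \right)} = R 6 + 6 = 6 R + 6 = 6 + 6 R$)
$T{\left(O,p \right)} = \left(- 4 O + 4 p\right)^{2}$ ($T{\left(O,p \right)} = \left(\left(- 4 O + 3 p\right) + p\right)^{2} = \left(- 4 O + 4 p\right)^{2}$)
$\left(T{\left(P{\left(-3,4 \right)},-6 \right)} - 12\right) 24 = \left(16 \left(\left(6 + 6 \left(-3\right)\right) - -6\right)^{2} - 12\right) 24 = \left(16 \left(\left(6 - 18\right) + 6\right)^{2} - 12\right) 24 = \left(16 \left(-12 + 6\right)^{2} - 12\right) 24 = \left(16 \left(-6\right)^{2} - 12\right) 24 = \left(16 \cdot 36 - 12\right) 24 = \left(576 - 12\right) 24 = 564 \cdot 24 = 13536$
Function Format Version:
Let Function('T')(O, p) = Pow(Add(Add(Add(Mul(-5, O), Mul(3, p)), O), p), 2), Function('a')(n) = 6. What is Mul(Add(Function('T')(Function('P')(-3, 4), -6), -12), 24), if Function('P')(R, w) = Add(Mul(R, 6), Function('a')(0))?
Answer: 13536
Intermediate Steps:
Function('P')(R, w) = Add(6, Mul(6, R)) (Function('P')(R, w) = Add(Mul(R, 6), 6) = Add(Mul(6, R), 6) = Add(6, Mul(6, R)))
Function('T')(O, p) = Pow(Add(Mul(-4, O), Mul(4, p)), 2) (Function('T')(O, p) = Pow(Add(Add(Mul(-4, O), Mul(3, p)), p), 2) = Pow(Add(Mul(-4, O), Mul(4, p)), 2))
Mul(Add(Function('T')(Function('P')(-3, 4), -6), -12), 24) = Mul(Add(Mul(16, Pow(Add(Add(6, Mul(6, -3)), Mul(-1, -6)), 2)), -12), 24) = Mul(Add(Mul(16, Pow(Add(Add(6, -18), 6), 2)), -12), 24) = Mul(Add(Mul(16, Pow(Add(-12, 6), 2)), -12), 24) = Mul(Add(Mul(16, Pow(-6, 2)), -12), 24) = Mul(Add(Mul(16, 36), -12), 24) = Mul(Add(576, -12), 24) = Mul(564, 24) = 13536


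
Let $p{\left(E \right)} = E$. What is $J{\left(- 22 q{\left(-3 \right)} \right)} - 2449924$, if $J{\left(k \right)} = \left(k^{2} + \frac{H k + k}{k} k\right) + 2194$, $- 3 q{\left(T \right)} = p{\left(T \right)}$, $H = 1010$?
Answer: $-2469488$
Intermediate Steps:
$q{\left(T \right)} = - \frac{T}{3}$
$J{\left(k \right)} = 2194 + k^{2} + 1011 k$ ($J{\left(k \right)} = \left(k^{2} + \frac{1010 k + k}{k} k\right) + 2194 = \left(k^{2} + \frac{1011 k}{k} k\right) + 2194 = \left(k^{2} + 1011 k\right) + 2194 = 2194 + k^{2} + 1011 k$)
$J{\left(- 22 q{\left(-3 \right)} \right)} - 2449924 = \left(2194 + \left(- 22 \left(\left(- \frac{1}{3}\right) \left(-3\right)\right)\right)^{2} + 1011 \left(- 22 \left(\left(- \frac{1}{3}\right) \left(-3\right)\right)\right)\right) - 2449924 = \left(2194 + \left(\left(-22\right) 1\right)^{2} + 1011 \left(\left(-22\right) 1\right)\right) - 2449924 = \left(2194 + \left(-22\right)^{2} + 1011 \left(-22\right)\right) - 2449924 = \left(2194 + 484 - 22242\right) - 2449924 = -19564 - 2449924 = -2469488$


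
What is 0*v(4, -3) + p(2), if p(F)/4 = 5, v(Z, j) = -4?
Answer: 20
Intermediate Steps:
p(F) = 20 (p(F) = 4*5 = 20)
0*v(4, -3) + p(2) = 0*(-4) + 20 = 0 + 20 = 20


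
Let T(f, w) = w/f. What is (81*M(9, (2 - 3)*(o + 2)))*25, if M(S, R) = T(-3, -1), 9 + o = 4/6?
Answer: 675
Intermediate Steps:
o = -25/3 (o = -9 + 4/6 = -9 + 4*(1/6) = -9 + 2/3 = -25/3 ≈ -8.3333)
M(S, R) = 1/3 (M(S, R) = -1/(-3) = -1*(-1/3) = 1/3)
(81*M(9, (2 - 3)*(o + 2)))*25 = (81*(1/3))*25 = 27*25 = 675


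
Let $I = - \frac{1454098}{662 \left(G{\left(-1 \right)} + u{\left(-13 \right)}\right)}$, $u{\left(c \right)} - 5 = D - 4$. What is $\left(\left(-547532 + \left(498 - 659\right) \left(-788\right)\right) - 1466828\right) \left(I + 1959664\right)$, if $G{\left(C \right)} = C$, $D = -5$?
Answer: $- \frac{6122969252219748}{1655} \approx -3.6997 \cdot 10^{12}$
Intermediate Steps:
$u{\left(c \right)} = -4$ ($u{\left(c \right)} = 5 - 9 = -4$)
$I = \frac{727049}{1655}$ ($I = - \frac{1454098}{662 \left(-1 - 4\right)} = - \frac{1454098}{662 \left(-5\right)} = - \frac{1454098}{-3310} = \left(-1454098\right) \left(- \frac{1}{3310}\right) = \frac{727049}{1655} \approx 439.3$)
$\left(\left(-547532 + \left(498 - 659\right) \left(-788\right)\right) - 1466828\right) \left(I + 1959664\right) = \left(\left(-547532 + \left(498 - 659\right) \left(-788\right)\right) - 1466828\right) \left(\frac{727049}{1655} + 1959664\right) = \left(\left(-547532 - -126868\right) - 1466828\right) \frac{3243970969}{1655} = \left(\left(-547532 + 126868\right) - 1466828\right) \frac{3243970969}{1655} = \left(-420664 - 1466828\right) \frac{3243970969}{1655} = \left(-1887492\right) \frac{3243970969}{1655} = - \frac{6122969252219748}{1655}$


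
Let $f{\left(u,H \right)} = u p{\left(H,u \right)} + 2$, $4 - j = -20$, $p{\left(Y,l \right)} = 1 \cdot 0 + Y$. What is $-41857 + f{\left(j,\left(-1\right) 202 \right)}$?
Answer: $-46703$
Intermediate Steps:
$p{\left(Y,l \right)} = Y$ ($p{\left(Y,l \right)} = 0 + Y = Y$)
$j = 24$ ($j = 4 - -20 = 4 + 20 = 24$)
$f{\left(u,H \right)} = 2 + H u$ ($f{\left(u,H \right)} = u H + 2 = H u + 2 = 2 + H u$)
$-41857 + f{\left(j,\left(-1\right) 202 \right)} = -41857 + \left(2 + \left(-1\right) 202 \cdot 24\right) = -41857 + \left(2 - 4848\right) = -41857 - 4846 = -46703$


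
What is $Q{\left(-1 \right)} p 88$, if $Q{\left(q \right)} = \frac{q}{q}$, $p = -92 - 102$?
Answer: $-17072$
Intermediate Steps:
$p = -194$
$Q{\left(q \right)} = 1$
$Q{\left(-1 \right)} p 88 = 1 \left(-194\right) 88 = \left(-194\right) 88 = -17072$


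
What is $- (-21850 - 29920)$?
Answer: $51770$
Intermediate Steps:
$- (-21850 - 29920) = \left(-1\right) \left(-51770\right) = 51770$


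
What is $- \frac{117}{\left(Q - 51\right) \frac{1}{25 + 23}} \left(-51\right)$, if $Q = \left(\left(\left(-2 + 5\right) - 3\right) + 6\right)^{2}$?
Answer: $- \frac{95472}{5} \approx -19094.0$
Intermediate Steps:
$Q = 36$ ($Q = \left(\left(3 - 3\right) + 6\right)^{2} = \left(0 + 6\right)^{2} = 6^{2} = 36$)
$- \frac{117}{\left(Q - 51\right) \frac{1}{25 + 23}} \left(-51\right) = - \frac{117}{\left(36 - 51\right) \frac{1}{25 + 23}} \left(-51\right) = - \frac{117}{\left(-15\right) \frac{1}{48}} \left(-51\right) = - \frac{117}{- \frac{5}{16}} \left(-51\right) = \left(-117\right) \left(- \frac{16}{5}\right) \left(-51\right) = \frac{1872}{5} \left(-51\right) = - \frac{95472}{5}$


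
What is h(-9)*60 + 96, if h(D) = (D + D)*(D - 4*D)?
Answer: -29064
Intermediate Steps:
h(D) = -6*D² (h(D) = (2*D)*(-3*D) = -6*D²)
h(-9)*60 + 96 = -6*(-9)²*60 + 96 = -6*81*60 + 96 = -486*60 + 96 = -29160 + 96 = -29064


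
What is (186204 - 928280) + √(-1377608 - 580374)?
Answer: -742076 + I*√1957982 ≈ -7.4208e+5 + 1399.3*I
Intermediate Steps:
(186204 - 928280) + √(-1377608 - 580374) = -742076 + √(-1957982) = -742076 + I*√1957982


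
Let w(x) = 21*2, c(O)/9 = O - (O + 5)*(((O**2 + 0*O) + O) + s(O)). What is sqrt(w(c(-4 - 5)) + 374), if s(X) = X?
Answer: 4*sqrt(26) ≈ 20.396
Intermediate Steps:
c(O) = 9*O - 9*(5 + O)*(O**2 + 2*O) (c(O) = 9*(O - (O + 5)*(((O**2 + 0*O) + O) + O)) = 9*(O - (5 + O)*(((O**2 + 0) + O) + O)) = 9*(O - (5 + O)*((O**2 + O) + O)) = 9*(O - (5 + O)*((O + O**2) + O)) = 9*(O - (5 + O)*(O**2 + 2*O)) = 9*O - 9*(5 + O)*(O**2 + 2*O))
w(x) = 42
sqrt(w(c(-4 - 5)) + 374) = sqrt(42 + 374) = sqrt(416) = 4*sqrt(26)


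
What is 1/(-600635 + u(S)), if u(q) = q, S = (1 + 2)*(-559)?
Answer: -1/602312 ≈ -1.6603e-6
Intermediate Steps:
S = -1677 (S = 3*(-559) = -1677)
1/(-600635 + u(S)) = 1/(-600635 - 1677) = 1/(-602312) = -1/602312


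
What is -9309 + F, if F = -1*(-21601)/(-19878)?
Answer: -185065903/19878 ≈ -9310.1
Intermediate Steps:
F = -21601/19878 (F = 21601*(-1/19878) = -21601/19878 ≈ -1.0867)
-9309 + F = -9309 - 21601/19878 = -185065903/19878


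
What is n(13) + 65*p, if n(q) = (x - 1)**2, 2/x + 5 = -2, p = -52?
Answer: -165539/49 ≈ -3378.3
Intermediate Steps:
x = -2/7 (x = 2/(-5 - 2) = 2/(-7) = 2*(-1/7) = -2/7 ≈ -0.28571)
n(q) = 81/49 (n(q) = (-2/7 - 1)**2 = (-9/7)**2 = 81/49)
n(13) + 65*p = 81/49 + 65*(-52) = 81/49 - 3380 = -165539/49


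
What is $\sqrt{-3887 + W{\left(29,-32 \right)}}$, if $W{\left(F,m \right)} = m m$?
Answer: $i \sqrt{2863} \approx 53.507 i$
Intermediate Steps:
$W{\left(F,m \right)} = m^{2}$
$\sqrt{-3887 + W{\left(29,-32 \right)}} = \sqrt{-3887 + \left(-32\right)^{2}} = \sqrt{-3887 + 1024} = \sqrt{-2863} = i \sqrt{2863}$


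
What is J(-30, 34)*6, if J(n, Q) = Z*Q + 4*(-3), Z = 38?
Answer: 7680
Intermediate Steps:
J(n, Q) = -12 + 38*Q (J(n, Q) = 38*Q + 4*(-3) = 38*Q - 12 = -12 + 38*Q)
J(-30, 34)*6 = (-12 + 38*34)*6 = (-12 + 1292)*6 = 1280*6 = 7680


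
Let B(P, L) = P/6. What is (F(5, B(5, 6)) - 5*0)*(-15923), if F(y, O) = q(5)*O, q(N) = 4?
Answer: -159230/3 ≈ -53077.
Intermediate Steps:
B(P, L) = P/6 (B(P, L) = P*(1/6) = P/6)
F(y, O) = 4*O
(F(5, B(5, 6)) - 5*0)*(-15923) = (4*((1/6)*5) - 5*0)*(-15923) = (4*(5/6) - 1*0)*(-15923) = (10/3 + 0)*(-15923) = (10/3)*(-15923) = -159230/3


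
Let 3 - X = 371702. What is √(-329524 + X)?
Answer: I*√701223 ≈ 837.39*I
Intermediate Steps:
X = -371699 (X = 3 - 1*371702 = 3 - 371702 = -371699)
√(-329524 + X) = √(-329524 - 371699) = √(-701223) = I*√701223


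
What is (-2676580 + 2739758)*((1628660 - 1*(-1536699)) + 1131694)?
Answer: 271479214434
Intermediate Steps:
(-2676580 + 2739758)*((1628660 - 1*(-1536699)) + 1131694) = 63178*((1628660 + 1536699) + 1131694) = 63178*(3165359 + 1131694) = 63178*4297053 = 271479214434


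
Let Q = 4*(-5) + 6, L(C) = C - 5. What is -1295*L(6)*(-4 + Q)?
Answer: 23310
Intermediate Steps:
L(C) = -5 + C
Q = -14 (Q = -20 + 6 = -14)
-1295*L(6)*(-4 + Q) = -1295*(-5 + 6)*(-4 - 14) = -1295*(-18) = 23310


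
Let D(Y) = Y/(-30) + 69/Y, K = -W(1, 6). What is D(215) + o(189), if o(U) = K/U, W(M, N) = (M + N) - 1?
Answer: -186311/27090 ≈ -6.8775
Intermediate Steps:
W(M, N) = -1 + M + N
K = -6 (K = -(-1 + 1 + 6) = -1*6 = -6)
o(U) = -6/U
D(Y) = 69/Y - Y/30 (D(Y) = Y*(-1/30) + 69/Y = -Y/30 + 69/Y = 69/Y - Y/30)
D(215) + o(189) = (69/215 - 1/30*215) - 6/189 = (69*(1/215) - 43/6) - 6*1/189 = (69/215 - 43/6) - 2/63 = -8831/1290 - 2/63 = -186311/27090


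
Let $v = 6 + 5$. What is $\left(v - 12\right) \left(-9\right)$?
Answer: $9$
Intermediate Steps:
$v = 11$
$\left(v - 12\right) \left(-9\right) = \left(11 - 12\right) \left(-9\right) = \left(-1\right) \left(-9\right) = 9$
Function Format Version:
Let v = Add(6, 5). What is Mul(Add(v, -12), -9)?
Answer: 9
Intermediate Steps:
v = 11
Mul(Add(v, -12), -9) = Mul(Add(11, -12), -9) = Mul(-1, -9) = 9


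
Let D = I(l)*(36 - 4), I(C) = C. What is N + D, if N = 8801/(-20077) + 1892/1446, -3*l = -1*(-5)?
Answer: -253846467/4838557 ≈ -52.463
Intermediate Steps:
l = -5/3 (l = -(-1)*(-5)/3 = -⅓*5 = -5/3 ≈ -1.6667)
N = 12629719/14515671 (N = 8801*(-1/20077) + 1892*(1/1446) = -8801/20077 + 946/723 = 12629719/14515671 ≈ 0.87008)
D = -160/3 (D = -5*(36 - 4)/3 = -5/3*32 = -160/3 ≈ -53.333)
N + D = 12629719/14515671 - 160/3 = -253846467/4838557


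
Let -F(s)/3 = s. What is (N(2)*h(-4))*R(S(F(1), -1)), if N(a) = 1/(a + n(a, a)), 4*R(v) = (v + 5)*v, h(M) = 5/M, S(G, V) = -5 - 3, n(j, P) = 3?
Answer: -3/2 ≈ -1.5000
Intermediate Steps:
F(s) = -3*s
S(G, V) = -8
R(v) = v*(5 + v)/4 (R(v) = ((v + 5)*v)/4 = ((5 + v)*v)/4 = (v*(5 + v))/4 = v*(5 + v)/4)
N(a) = 1/(3 + a) (N(a) = 1/(a + 3) = 1/(3 + a))
(N(2)*h(-4))*R(S(F(1), -1)) = ((5/(-4))/(3 + 2))*((¼)*(-8)*(5 - 8)) = ((5*(-¼))/5)*((¼)*(-8)*(-3)) = ((⅕)*(-5/4))*6 = -¼*6 = -3/2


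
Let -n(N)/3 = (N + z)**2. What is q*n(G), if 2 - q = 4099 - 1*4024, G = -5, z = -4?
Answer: 17739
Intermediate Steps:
n(N) = -3*(-4 + N)**2 (n(N) = -3*(N - 4)**2 = -3*(-4 + N)**2)
q = -73 (q = 2 - (4099 - 1*4024) = 2 - (4099 - 4024) = 2 - 1*75 = 2 - 75 = -73)
q*n(G) = -(-219)*(-4 - 5)**2 = -(-219)*(-9)**2 = -(-219)*81 = -73*(-243) = 17739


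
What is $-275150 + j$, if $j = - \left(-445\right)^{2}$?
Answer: $-473175$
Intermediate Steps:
$j = -198025$ ($j = \left(-1\right) 198025 = -198025$)
$-275150 + j = -275150 - 198025 = -473175$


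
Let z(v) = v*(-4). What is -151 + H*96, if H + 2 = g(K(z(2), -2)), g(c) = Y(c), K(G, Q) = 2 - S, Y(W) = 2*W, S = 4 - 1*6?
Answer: 425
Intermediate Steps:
S = -2 (S = 4 - 6 = -2)
z(v) = -4*v
K(G, Q) = 4 (K(G, Q) = 2 - 1*(-2) = 2 + 2 = 4)
g(c) = 2*c
H = 6 (H = -2 + 2*4 = -2 + 8 = 6)
-151 + H*96 = -151 + 6*96 = -151 + 576 = 425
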